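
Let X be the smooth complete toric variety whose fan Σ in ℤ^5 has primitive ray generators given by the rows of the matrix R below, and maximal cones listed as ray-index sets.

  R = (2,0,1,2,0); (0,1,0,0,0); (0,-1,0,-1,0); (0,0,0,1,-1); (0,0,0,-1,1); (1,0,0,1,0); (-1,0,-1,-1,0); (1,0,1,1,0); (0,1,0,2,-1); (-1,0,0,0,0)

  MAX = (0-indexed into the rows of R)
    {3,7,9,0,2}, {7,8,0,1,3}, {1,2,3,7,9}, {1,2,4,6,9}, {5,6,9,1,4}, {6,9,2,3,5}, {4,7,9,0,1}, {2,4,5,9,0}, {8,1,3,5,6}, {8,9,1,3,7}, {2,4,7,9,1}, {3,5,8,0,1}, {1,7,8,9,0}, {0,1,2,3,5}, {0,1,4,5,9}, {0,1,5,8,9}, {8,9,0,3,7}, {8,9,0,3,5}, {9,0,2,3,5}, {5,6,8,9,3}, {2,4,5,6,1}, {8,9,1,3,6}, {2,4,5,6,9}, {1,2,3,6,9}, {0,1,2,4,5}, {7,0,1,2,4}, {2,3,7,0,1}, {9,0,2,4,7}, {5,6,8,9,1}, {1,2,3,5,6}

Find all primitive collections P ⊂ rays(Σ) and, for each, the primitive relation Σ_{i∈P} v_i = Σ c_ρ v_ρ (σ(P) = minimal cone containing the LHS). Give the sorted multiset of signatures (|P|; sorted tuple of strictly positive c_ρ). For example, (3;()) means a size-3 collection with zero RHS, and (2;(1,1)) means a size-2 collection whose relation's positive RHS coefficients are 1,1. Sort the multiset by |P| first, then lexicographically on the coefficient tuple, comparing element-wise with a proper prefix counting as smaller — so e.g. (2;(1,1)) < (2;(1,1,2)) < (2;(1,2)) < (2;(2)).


10 collections generate NE(X_Σ); each relation:

  • {3,4}:  v_{3} + v_{4} = 0  ⇒ sig = (2;())
  • {6,7}:  v_{6} + v_{7} = 0  ⇒ sig = (2;())
  • {0,6}:  v_{0} + v_{6} = v_{5}  ⇒ sig = (2;(1))
  • {2,8}:  v_{2} + v_{8} = v_{3}  ⇒ sig = (2;(1))
  • {5,7}:  v_{5} + v_{7} = v_{0}  ⇒ sig = (2;(1))
  • {4,8}:  v_{4} + v_{8} = v_{1} + v_{5} + v_{9}  ⇒ sig = (2;(1,1,1))
  • {1,2,5,9}:  v_{1} + v_{2} + v_{5} + v_{9} = 0  ⇒ sig = (4;())
  • {0,1,2,9}:  v_{0} + v_{1} + v_{2} + v_{9} = v_{7}  ⇒ sig = (4;(1))
  • {1,3,5,9}:  v_{1} + v_{3} + v_{5} + v_{9} = v_{8}  ⇒ sig = (4;(1))
  • {0,1,3,9}:  v_{0} + v_{1} + v_{3} + v_{9} = v_{7} + v_{8}  ⇒ sig = (4;(1,1))

Signatures (|P|; sorted positive RHS coefficients), sorted:
[(2;()), (2;()), (2;(1)), (2;(1)), (2;(1)), (2;(1,1,1)), (4;()), (4;(1)), (4;(1)), (4;(1,1))]


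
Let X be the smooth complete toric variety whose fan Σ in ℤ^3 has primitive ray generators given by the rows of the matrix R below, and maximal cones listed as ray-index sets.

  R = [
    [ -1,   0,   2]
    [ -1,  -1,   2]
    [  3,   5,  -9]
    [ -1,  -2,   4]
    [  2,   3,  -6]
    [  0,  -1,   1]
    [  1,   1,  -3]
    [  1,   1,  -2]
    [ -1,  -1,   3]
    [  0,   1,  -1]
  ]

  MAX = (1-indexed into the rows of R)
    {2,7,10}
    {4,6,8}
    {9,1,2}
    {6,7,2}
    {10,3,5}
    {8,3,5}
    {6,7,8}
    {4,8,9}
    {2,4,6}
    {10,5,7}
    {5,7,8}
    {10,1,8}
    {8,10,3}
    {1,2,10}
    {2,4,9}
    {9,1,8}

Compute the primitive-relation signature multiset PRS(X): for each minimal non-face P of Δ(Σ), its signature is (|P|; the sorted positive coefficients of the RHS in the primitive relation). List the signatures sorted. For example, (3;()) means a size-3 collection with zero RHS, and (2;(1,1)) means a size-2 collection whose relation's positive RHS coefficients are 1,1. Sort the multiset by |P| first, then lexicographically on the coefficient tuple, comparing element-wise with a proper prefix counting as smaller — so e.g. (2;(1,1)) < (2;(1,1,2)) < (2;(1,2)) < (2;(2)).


23 collections generate NE(X_Σ); each relation:

  P={2,8}:  v_{2} + v_{8} = 0  →  sig = (2;())
  P={6,10}:  v_{6} + v_{10} = 0  →  sig = (2;())
  P={7,9}:  v_{7} + v_{9} = 0  →  sig = (2;())
  P={1,6}:  v_{1} + v_{6} = v_{9}  →  sig = (2;(1))
  P={1,7}:  v_{1} + v_{7} = v_{10}  →  sig = (2;(1))
  P={4,5}:  v_{4} + v_{5} = v_{8}  →  sig = (2;(1))
  P={4,7}:  v_{4} + v_{7} = v_{6}  →  sig = (2;(1))
  P={4,10}:  v_{4} + v_{10} = v_{9}  →  sig = (2;(1))
  P={6,9}:  v_{6} + v_{9} = v_{4}  →  sig = (2;(1))
  P={9,10}:  v_{9} + v_{10} = v_{1}  →  sig = (2;(1))
  P={2,3}:  v_{2} + v_{3} = v_{5} + v_{10}  →  sig = (2;(1,1))
  P={2,5}:  v_{2} + v_{5} = v_{7} + v_{10}  →  sig = (2;(1,1))
  P={3,6}:  v_{3} + v_{6} = v_{5} + v_{8}  →  sig = (2;(1,1))
  P={5,6}:  v_{5} + v_{6} = v_{7} + v_{8}  →  sig = (2;(1,1))
  P={5,9}:  v_{5} + v_{9} = v_{8} + v_{10}  →  sig = (2;(1,1))
  P={1,5}:  v_{1} + v_{5} = v_{8} + 2·v_{10}  →  sig = (2;(1,2))
  P={3,4}:  v_{3} + v_{4} = 2·v_{8} + v_{10}  →  sig = (2;(1,2))
  P={1,4}:  v_{1} + v_{4} = 2·v_{9}  →  sig = (2;(2))
  P={3,7}:  v_{3} + v_{7} = 2·v_{5}  →  sig = (2;(2))
  P={3,9}:  v_{3} + v_{9} = 2·v_{8} + 2·v_{10}  →  sig = (2;(2,2))
  P={1,3}:  v_{1} + v_{3} = 2·v_{8} + 3·v_{10}  →  sig = (2;(2,3))
  P={5,8,10}:  v_{5} + v_{8} + v_{10} = v_{3}  →  sig = (3;(1))
  P={7,8,10}:  v_{7} + v_{8} + v_{10} = v_{5}  →  sig = (3;(1))

Hence PRS(X_Σ) =
    (2;())
    (2;())
    (2;())
    (2;(1))
    (2;(1))
    (2;(1))
    (2;(1))
    (2;(1))
    (2;(1))
    (2;(1))
    (2;(1,1))
    (2;(1,1))
    (2;(1,1))
    (2;(1,1))
    (2;(1,1))
    (2;(1,2))
    (2;(1,2))
    (2;(2))
    (2;(2))
    (2;(2,2))
    (2;(2,3))
    (3;(1))
    (3;(1))


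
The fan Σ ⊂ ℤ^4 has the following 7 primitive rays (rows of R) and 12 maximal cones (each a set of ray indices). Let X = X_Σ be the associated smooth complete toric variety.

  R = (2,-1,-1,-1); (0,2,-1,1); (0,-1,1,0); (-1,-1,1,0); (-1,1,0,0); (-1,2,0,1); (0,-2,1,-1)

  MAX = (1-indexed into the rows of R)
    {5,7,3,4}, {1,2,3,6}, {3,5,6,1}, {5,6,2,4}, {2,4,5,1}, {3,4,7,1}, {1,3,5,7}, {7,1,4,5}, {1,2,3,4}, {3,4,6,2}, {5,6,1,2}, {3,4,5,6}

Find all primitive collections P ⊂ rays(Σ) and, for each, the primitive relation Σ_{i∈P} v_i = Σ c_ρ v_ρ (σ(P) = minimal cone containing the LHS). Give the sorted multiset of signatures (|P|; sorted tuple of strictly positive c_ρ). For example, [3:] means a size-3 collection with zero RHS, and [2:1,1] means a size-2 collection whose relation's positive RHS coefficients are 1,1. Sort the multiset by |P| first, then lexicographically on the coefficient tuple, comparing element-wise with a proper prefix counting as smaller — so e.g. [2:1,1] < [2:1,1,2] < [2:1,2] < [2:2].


Primitive collections (5):

  {2,7}:  v_{2} + v_{7} = 0  →  sig = [2:]
  {6,7}:  v_{6} + v_{7} = v_{3} + v_{5}  →  sig = [2:1,1]
  {1,4,6}:  v_{1} + v_{4} + v_{6} = 0  →  sig = [3:]
  {2,3,5}:  v_{2} + v_{3} + v_{5} = v_{6}  →  sig = [3:1]
  {1,3,4,5}:  v_{1} + v_{3} + v_{4} + v_{5} = v_{7}  →  sig = [4:1]

Sorted signature multiset PRS(X):
{ [2:],  [2:1,1],  [3:],  [3:1],  [4:1] }


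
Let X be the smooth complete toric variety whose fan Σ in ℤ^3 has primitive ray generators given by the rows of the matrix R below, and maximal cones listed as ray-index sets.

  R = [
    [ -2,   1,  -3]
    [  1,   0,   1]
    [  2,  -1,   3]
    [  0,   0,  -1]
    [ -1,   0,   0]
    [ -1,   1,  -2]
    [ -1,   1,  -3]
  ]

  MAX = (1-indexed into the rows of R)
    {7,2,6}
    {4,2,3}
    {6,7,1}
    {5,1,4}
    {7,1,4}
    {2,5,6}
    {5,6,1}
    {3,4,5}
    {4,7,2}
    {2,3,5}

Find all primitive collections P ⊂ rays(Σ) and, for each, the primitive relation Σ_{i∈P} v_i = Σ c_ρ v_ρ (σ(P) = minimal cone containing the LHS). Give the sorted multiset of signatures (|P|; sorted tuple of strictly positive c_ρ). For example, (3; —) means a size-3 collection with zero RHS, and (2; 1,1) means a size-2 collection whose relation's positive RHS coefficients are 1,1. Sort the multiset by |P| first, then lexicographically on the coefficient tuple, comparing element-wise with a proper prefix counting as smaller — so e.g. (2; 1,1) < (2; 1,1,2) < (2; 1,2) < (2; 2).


Primitive collections (7):

  • {1,3}:  v_{1} + v_{3} = 0  so sig = (2; —)
  • {1,2}:  v_{1} + v_{2} = v_{6}  so sig = (2; 1)
  • {3,6}:  v_{3} + v_{6} = v_{2}  so sig = (2; 1)
  • {4,6}:  v_{4} + v_{6} = v_{7}  so sig = (2; 1)
  • {5,7}:  v_{5} + v_{7} = v_{1}  so sig = (2; 1)
  • {3,7}:  v_{3} + v_{7} = v_{2} + v_{4}  so sig = (2; 1,1)
  • {2,4,5}:  v_{2} + v_{4} + v_{5} = 0  so sig = (3; —)

so the primitive-relation signature multiset is
    (2; —)
    (2; 1)
    (2; 1)
    (2; 1)
    (2; 1)
    (2; 1,1)
    (3; —)


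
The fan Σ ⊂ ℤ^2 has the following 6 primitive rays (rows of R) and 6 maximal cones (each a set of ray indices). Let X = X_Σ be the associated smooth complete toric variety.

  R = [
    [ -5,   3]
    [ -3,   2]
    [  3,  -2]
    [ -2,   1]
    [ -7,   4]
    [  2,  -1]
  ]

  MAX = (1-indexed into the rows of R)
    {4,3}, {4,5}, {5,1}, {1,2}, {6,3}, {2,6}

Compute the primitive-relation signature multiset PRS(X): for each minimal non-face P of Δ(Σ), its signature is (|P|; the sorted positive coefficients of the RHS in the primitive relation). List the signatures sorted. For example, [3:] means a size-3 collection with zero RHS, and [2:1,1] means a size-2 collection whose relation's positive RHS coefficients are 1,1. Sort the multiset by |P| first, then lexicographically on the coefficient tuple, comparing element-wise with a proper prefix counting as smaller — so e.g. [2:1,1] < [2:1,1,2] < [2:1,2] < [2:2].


9 collections generate NE(X_Σ); each relation:

  P={2,3}:  v_{2} + v_{3} = 0 — sig = [2:]
  P={4,6}:  v_{4} + v_{6} = 0 — sig = [2:]
  P={1,3}:  v_{1} + v_{3} = v_{4} — sig = [2:1]
  P={1,4}:  v_{1} + v_{4} = v_{5} — sig = [2:1]
  P={1,6}:  v_{1} + v_{6} = v_{2} — sig = [2:1]
  P={2,4}:  v_{2} + v_{4} = v_{1} — sig = [2:1]
  P={5,6}:  v_{5} + v_{6} = v_{1} — sig = [2:1]
  P={2,5}:  v_{2} + v_{5} = 2·v_{1} — sig = [2:2]
  P={3,5}:  v_{3} + v_{5} = 2·v_{4} — sig = [2:2]

Hence PRS(X_Σ) =
    [2:]
    [2:]
    [2:1]
    [2:1]
    [2:1]
    [2:1]
    [2:1]
    [2:2]
    [2:2]


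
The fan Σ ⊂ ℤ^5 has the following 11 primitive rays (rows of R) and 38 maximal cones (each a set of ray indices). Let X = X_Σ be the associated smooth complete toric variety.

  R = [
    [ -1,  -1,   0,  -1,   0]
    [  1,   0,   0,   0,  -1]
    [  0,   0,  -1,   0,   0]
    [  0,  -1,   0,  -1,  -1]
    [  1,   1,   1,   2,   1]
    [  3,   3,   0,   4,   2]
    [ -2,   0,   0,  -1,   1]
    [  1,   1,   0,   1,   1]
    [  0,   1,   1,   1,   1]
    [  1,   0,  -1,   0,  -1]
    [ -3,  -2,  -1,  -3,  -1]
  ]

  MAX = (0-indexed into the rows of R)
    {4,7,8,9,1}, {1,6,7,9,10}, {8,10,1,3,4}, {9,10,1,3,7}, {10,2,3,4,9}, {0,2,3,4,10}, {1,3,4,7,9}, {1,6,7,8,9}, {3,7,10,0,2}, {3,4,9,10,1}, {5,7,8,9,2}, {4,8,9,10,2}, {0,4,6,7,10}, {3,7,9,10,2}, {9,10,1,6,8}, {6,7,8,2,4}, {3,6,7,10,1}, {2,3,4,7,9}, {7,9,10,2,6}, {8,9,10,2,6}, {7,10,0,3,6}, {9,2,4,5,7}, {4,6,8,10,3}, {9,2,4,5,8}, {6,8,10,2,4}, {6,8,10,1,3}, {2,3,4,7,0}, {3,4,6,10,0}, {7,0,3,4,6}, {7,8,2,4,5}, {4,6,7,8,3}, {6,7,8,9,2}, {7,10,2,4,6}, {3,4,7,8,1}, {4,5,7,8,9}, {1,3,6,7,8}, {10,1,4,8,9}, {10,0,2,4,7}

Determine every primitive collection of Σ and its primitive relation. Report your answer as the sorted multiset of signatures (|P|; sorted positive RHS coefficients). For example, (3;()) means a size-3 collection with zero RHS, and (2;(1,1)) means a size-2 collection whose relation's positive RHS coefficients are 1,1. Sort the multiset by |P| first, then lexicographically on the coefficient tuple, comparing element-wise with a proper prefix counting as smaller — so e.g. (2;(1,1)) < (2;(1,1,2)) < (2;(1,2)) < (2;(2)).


The 21 primitive collections of Σ (r=11, n=5):

  • {0,1}:  v_{0} + v_{1} = v_{3}  →  sig = (2;(1))
  • {1,2}:  v_{1} + v_{2} = v_{9}  →  sig = (2;(1))
  • {0,9}:  v_{0} + v_{9} = v_{2} + v_{3}  →  sig = (2;(1,1))
  • {0,5}:  v_{0} + v_{5} = v_{2} + v_{4} + v_{7}  →  sig = (2;(1,1,1))
  • {0,8}:  v_{0} + v_{8} = v_{3} + v_{4} + v_{6}  →  sig = (2;(1,1,1))
  • {3,5}:  v_{3} + v_{5} = v_{4} + v_{7} + v_{9}  →  sig = (2;(1,1,1))
  • {1,5}:  v_{1} + v_{5} = v_{4} + v_{7} + v_{8} + 2·v_{9}  →  sig = (2;(1,1,1,2))
  • {5,10}:  v_{5} + v_{10} = 2·v_{2} + v_{8}  →  sig = (2;(1,2))
  • {5,6}:  v_{5} + v_{6} = 2·v_{2} + v_{7} + 2·v_{8}  →  sig = (2;(1,2,2))
  • {2,3,8}:  v_{2} + v_{3} + v_{8} = 0  →  sig = (3;())
  • {1,4,6}:  v_{1} + v_{4} + v_{6} = v_{8}  →  sig = (3;(1))
  • {3,8,9}:  v_{3} + v_{8} + v_{9} = v_{1}  →  sig = (3;(1))
  • {7,8,10}:  v_{7} + v_{8} + v_{10} = v_{6}  →  sig = (3;(1))
  • {2,3,6}:  v_{2} + v_{3} + v_{6} = v_{7} + v_{10}  →  sig = (3;(1,1))
  • {4,6,9}:  v_{4} + v_{6} + v_{9} = v_{2} + v_{8}  →  sig = (3;(1,1))
  • {3,6,9}:  v_{3} + v_{6} + v_{9} = v_{1} + v_{7} + v_{10}  →  sig = (3;(1,1,1))
  • {0,2,6}:  v_{0} + v_{2} + v_{6} = v_{4} + 2·v_{7} + 2·v_{10}  →  sig = (3;(1,2,2))
  • {1,4,7,10}:  v_{1} + v_{4} + v_{7} + v_{10} = 0  →  sig = (4;())
  • {3,4,7,10}:  v_{3} + v_{4} + v_{7} + v_{10} = v_{0}  →  sig = (4;(1))
  • {4,7,9,10}:  v_{4} + v_{7} + v_{9} + v_{10} = v_{2}  →  sig = (4;(1))
  • {2,4,7,8,9}:  v_{2} + v_{4} + v_{7} + v_{8} + v_{9} = v_{5}  →  sig = (5;(1))

Sorted signature multiset PRS(X):
{ (2;(1)) ×2,  (2;(1,1)),  (2;(1,1,1)) ×3,  (2;(1,1,1,2)),  (2;(1,2)),  (2;(1,2,2)),  (3;()),  (3;(1)) ×3,  (3;(1,1)) ×2,  (3;(1,1,1)),  (3;(1,2,2)),  (4;()),  (4;(1)) ×2,  (5;(1)) }


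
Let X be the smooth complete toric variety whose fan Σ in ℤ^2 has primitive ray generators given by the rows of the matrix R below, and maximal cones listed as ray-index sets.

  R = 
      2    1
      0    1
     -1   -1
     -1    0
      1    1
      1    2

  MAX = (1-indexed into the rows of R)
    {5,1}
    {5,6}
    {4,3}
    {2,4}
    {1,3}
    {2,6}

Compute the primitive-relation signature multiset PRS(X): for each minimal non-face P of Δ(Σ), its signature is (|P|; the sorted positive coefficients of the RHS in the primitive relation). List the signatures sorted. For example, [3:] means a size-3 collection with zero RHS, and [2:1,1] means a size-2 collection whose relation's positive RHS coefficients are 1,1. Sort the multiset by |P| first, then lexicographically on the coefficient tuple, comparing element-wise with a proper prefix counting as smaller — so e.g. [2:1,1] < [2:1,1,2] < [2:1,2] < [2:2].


Primitive collections (9):

  {3,5}:  v_{3} + v_{5} = 0 ; sig = [2:]
  {1,4}:  v_{1} + v_{4} = v_{5} ; sig = [2:1]
  {2,3}:  v_{2} + v_{3} = v_{4} ; sig = [2:1]
  {2,5}:  v_{2} + v_{5} = v_{6} ; sig = [2:1]
  {3,6}:  v_{3} + v_{6} = v_{2} ; sig = [2:1]
  {4,5}:  v_{4} + v_{5} = v_{2} ; sig = [2:1]
  {1,2}:  v_{1} + v_{2} = 2·v_{5} ; sig = [2:2]
  {4,6}:  v_{4} + v_{6} = 2·v_{2} ; sig = [2:2]
  {1,6}:  v_{1} + v_{6} = 3·v_{5} ; sig = [2:3]

Sorted signature multiset PRS(X):
[[2:], [2:1], [2:1], [2:1], [2:1], [2:1], [2:2], [2:2], [2:3]]


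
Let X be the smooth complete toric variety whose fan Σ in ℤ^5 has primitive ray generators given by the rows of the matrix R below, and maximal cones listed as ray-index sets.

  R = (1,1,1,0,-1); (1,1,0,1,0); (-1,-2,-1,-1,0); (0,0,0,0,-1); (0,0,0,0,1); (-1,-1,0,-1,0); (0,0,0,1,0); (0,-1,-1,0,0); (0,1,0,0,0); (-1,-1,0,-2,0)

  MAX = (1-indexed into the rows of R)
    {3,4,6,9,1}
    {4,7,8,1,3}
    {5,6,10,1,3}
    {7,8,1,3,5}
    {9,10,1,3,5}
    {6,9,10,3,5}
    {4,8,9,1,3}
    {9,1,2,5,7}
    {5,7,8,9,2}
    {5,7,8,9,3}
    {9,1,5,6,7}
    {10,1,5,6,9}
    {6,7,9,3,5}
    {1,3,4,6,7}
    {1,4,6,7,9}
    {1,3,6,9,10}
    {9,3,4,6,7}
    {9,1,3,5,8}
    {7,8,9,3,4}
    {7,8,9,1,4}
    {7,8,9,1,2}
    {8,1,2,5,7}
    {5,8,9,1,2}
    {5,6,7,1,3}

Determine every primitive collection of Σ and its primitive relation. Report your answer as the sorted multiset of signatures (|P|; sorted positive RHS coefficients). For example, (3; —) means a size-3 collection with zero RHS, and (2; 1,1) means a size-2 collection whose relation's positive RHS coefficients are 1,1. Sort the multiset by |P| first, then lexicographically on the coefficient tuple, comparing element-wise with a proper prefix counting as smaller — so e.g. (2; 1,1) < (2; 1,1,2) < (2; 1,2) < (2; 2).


Σ has 12 primitive collections:

  {2,6}:  v_{2} + v_{6} = 0  ⟹  sig = (2; —)
  {4,5}:  v_{4} + v_{5} = 0  ⟹  sig = (2; —)
  {2,3}:  v_{2} + v_{3} = v_{8}  ⟹  sig = (2; 1)
  {6,8}:  v_{6} + v_{8} = v_{3}  ⟹  sig = (2; 1)
  {7,10}:  v_{7} + v_{10} = v_{6}  ⟹  sig = (2; 1)
  {2,4}:  v_{2} + v_{4} = v_{1} + v_{7} + v_{8} + v_{9}  ⟹  sig = (2; 1,1,1,1)
  {2,10}:  v_{2} + v_{10} = v_{1} + v_{3} + v_{5} + v_{9}  ⟹  sig = (2; 1,1,1,1)
  {4,10}:  v_{4} + v_{10} = v_{1} + v_{3} + v_{6} + v_{9}  ⟹  sig = (2; 1,1,1,1)
  {8,10}:  v_{8} + v_{10} = v_{1} + 2·v_{3} + v_{5} + v_{9}  ⟹  sig = (2; 1,1,1,2)
  {1,3,7,9}:  v_{1} + v_{3} + v_{7} + v_{9} = v_{4}  ⟹  sig = (4; 1)
  {1,3,5,6,9}:  v_{1} + v_{3} + v_{5} + v_{6} + v_{9} = v_{10}  ⟹  sig = (5; 1)
  {1,5,7,8,9}:  v_{1} + v_{5} + v_{7} + v_{8} + v_{9} = v_{2}  ⟹  sig = (5; 1)

Hence PRS(X_Σ) =
[(2; —), (2; —), (2; 1), (2; 1), (2; 1), (2; 1,1,1,1), (2; 1,1,1,1), (2; 1,1,1,1), (2; 1,1,1,2), (4; 1), (5; 1), (5; 1)]


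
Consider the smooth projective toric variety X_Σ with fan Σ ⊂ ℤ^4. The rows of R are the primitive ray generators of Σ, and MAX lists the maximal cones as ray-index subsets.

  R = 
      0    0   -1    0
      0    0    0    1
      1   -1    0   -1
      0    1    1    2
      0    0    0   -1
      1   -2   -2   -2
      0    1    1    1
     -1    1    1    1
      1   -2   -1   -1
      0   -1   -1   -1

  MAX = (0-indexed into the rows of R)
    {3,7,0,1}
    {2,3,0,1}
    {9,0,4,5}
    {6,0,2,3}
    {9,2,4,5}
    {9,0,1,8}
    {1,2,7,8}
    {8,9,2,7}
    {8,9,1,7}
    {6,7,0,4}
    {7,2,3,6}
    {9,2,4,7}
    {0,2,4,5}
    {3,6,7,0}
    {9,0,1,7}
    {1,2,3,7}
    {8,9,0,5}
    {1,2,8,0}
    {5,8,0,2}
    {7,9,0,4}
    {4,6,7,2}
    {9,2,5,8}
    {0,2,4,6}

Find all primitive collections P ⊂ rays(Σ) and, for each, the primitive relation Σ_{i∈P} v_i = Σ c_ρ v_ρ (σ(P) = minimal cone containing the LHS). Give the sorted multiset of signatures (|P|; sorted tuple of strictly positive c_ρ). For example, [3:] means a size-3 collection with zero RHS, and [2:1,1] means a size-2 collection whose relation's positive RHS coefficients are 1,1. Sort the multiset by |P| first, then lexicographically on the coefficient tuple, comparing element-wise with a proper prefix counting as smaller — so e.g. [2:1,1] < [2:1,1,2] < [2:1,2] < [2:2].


Δ(Σ) — 10 vertices, 16 min non-faces:

  {1,4}:  v_{1} + v_{4} = 0  so sig = [2:]
  {6,9}:  v_{6} + v_{9} = 0  so sig = [2:]
  {1,6}:  v_{1} + v_{6} = v_{3}  so sig = [2:1]
  {3,4}:  v_{3} + v_{4} = v_{6}  so sig = [2:1]
  {3,9}:  v_{3} + v_{9} = v_{1}  so sig = [2:1]
  {5,7}:  v_{5} + v_{7} = v_{9}  so sig = [2:1]
  {1,5}:  v_{1} + v_{5} = v_{0} + v_{8}  so sig = [2:1,1]
  {4,8}:  v_{4} + v_{8} = v_{2} + v_{9}  so sig = [2:1,1]
  {5,6}:  v_{5} + v_{6} = v_{0} + v_{2}  so sig = [2:1,1]
  {6,8}:  v_{6} + v_{8} = v_{1} + v_{2}  so sig = [2:1,1]
  {3,5}:  v_{3} + v_{5} = v_{0} + v_{1} + v_{2}  so sig = [2:1,1,1]
  {3,8}:  v_{3} + v_{8} = 2·v_{1} + v_{2}  so sig = [2:1,2]
  {0,2,7}:  v_{0} + v_{2} + v_{7} = 0  so sig = [3:]
  {0,2,9}:  v_{0} + v_{2} + v_{9} = v_{5}  so sig = [3:1]
  {1,2,9}:  v_{1} + v_{2} + v_{9} = v_{8}  so sig = [3:1]
  {0,7,8}:  v_{0} + v_{7} + v_{8} = v_{1} + v_{9}  so sig = [3:1,1]

Hence PRS(X_Σ) =
[[2:], [2:], [2:1], [2:1], [2:1], [2:1], [2:1,1], [2:1,1], [2:1,1], [2:1,1], [2:1,1,1], [2:1,2], [3:], [3:1], [3:1], [3:1,1]]


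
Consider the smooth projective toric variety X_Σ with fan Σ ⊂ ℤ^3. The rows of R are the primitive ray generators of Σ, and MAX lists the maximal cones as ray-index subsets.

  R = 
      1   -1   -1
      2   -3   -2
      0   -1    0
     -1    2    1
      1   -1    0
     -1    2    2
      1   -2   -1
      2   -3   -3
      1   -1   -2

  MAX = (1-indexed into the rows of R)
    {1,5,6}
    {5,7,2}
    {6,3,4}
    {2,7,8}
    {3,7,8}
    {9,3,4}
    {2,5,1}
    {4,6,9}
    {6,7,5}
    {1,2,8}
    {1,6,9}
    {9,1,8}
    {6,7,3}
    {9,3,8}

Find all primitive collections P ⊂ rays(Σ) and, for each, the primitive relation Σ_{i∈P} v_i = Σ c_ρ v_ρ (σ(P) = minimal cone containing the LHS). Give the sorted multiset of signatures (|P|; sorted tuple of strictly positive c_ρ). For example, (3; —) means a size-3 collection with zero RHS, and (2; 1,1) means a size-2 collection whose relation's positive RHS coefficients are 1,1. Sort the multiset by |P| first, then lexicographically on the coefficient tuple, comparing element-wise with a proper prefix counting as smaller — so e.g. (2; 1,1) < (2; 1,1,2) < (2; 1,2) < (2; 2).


16 collections generate NE(X_Σ); each relation:

  • {4,7}:  v_{4} + v_{7} = 0  →  sig = (2; —)
  • {1,3}:  v_{1} + v_{3} = v_{7}  →  sig = (2; 1)
  • {1,7}:  v_{1} + v_{7} = v_{2}  →  sig = (2; 1)
  • {2,4}:  v_{2} + v_{4} = v_{1}  →  sig = (2; 1)
  • {2,6}:  v_{2} + v_{6} = v_{5}  →  sig = (2; 1)
  • {4,8}:  v_{4} + v_{8} = v_{9}  →  sig = (2; 1)
  • {6,8}:  v_{6} + v_{8} = v_{1}  →  sig = (2; 1)
  • {7,9}:  v_{7} + v_{9} = v_{8}  →  sig = (2; 1)
  • {1,4}:  v_{1} + v_{4} = v_{6} + v_{9}  →  sig = (2; 1,1)
  • {2,9}:  v_{2} + v_{9} = v_{1} + v_{8}  →  sig = (2; 1,1)
  • {4,5}:  v_{4} + v_{5} = v_{1} + v_{6}  →  sig = (2; 1,1)
  • {5,8}:  v_{5} + v_{8} = v_{1} + v_{2}  →  sig = (2; 1,1)
  • {3,5}:  v_{3} + v_{5} = v_{6} + 2·v_{7}  →  sig = (2; 1,2)
  • {2,3}:  v_{2} + v_{3} = 2·v_{7}  →  sig = (2; 2)
  • {5,9}:  v_{5} + v_{9} = 2·v_{1}  →  sig = (2; 2)
  • {3,6,9}:  v_{3} + v_{6} + v_{9} = 0  →  sig = (3; —)

Hence PRS(X_Σ) =
    |P|=2: 15 collections, coeffs (), (1), (1), (1), (1), (1), (1), (1), (1,1), (1,1), (1,1), (1,1), (1,2), (2), (2)
    |P|=3: 1 collection, coeffs ()


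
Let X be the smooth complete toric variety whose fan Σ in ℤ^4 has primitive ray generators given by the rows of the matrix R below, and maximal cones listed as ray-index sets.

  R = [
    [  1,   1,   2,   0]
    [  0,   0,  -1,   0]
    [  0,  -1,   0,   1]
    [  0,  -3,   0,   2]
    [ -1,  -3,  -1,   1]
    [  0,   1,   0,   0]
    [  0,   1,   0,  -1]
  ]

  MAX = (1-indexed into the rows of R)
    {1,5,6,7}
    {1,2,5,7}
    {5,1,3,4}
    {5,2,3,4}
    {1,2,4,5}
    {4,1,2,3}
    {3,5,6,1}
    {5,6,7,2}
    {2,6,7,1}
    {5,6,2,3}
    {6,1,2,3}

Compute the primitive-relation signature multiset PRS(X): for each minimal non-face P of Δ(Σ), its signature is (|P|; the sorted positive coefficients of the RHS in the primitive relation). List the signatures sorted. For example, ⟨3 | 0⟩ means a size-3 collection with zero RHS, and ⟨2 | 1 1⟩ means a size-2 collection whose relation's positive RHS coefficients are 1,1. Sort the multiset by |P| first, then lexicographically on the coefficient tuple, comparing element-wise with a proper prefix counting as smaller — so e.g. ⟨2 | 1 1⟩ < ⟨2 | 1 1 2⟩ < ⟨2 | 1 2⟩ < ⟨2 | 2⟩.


|primitive collections| = 5. Relations:

  • {3,7}:  v_{3} + v_{7} = 0  →  sig = ⟨2 | 0⟩
  • {4,7}:  v_{4} + v_{7} = v_{1} + v_{2} + v_{5}  →  sig = ⟨2 | 1 1 1⟩
  • {4,6}:  v_{4} + v_{6} = 2·v_{3}  →  sig = ⟨2 | 2⟩
  • {1,2,3,5}:  v_{1} + v_{2} + v_{3} + v_{5} = v_{4}  →  sig = ⟨4 | 1⟩
  • {1,2,5,6}:  v_{1} + v_{2} + v_{5} + v_{6} = v_{3}  →  sig = ⟨4 | 1⟩

so the primitive-relation signature multiset is
[⟨2 | 0⟩, ⟨2 | 1 1 1⟩, ⟨2 | 2⟩, ⟨4 | 1⟩, ⟨4 | 1⟩]


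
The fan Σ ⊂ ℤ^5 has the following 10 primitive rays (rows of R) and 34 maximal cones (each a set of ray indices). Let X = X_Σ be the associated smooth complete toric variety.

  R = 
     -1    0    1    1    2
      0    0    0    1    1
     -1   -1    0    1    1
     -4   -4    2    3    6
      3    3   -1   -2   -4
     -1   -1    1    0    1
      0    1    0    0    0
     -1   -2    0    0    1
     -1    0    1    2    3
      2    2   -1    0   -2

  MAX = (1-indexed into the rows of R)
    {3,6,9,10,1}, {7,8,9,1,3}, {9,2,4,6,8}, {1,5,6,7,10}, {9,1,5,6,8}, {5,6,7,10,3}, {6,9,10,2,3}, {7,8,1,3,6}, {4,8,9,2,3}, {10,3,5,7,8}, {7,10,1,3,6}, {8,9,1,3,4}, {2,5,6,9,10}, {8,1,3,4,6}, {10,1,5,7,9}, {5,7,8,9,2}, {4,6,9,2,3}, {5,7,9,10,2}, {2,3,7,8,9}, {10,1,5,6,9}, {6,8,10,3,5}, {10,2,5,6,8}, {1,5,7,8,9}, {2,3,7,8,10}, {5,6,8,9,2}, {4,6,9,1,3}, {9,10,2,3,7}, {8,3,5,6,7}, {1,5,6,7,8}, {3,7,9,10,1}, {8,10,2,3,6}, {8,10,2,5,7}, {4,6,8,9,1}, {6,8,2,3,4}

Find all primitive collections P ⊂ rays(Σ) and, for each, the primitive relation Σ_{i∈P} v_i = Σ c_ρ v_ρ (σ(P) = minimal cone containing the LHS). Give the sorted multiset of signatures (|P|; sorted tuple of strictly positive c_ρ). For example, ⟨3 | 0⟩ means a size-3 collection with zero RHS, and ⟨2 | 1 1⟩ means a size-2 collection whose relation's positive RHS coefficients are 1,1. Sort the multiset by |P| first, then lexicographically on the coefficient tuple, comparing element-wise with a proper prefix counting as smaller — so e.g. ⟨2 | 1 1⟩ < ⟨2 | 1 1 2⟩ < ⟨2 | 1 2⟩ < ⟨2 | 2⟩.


13 minimal non-faces of Δ(Σ) (on 10 rays):

  • {1,2}:  v_{1} + v_{2} = v_{9}  →  sig = ⟨2 | 1⟩
  • {4,5}:  v_{4} + v_{5} = v_{2} + v_{6}  →  sig = ⟨2 | 1 1⟩
  • {4,7}:  v_{4} + v_{7} = 2·v_{1} + v_{3} + v_{8}  →  sig = ⟨2 | 1 1 2⟩
  • {4,10}:  v_{4} + v_{10} = 2·v_{2} + v_{3} + v_{6}  →  sig = ⟨2 | 1 1 2⟩
  • {1,8,10}:  v_{1} + v_{8} + v_{10} = v_{2}  →  sig = ⟨3 | 1⟩
  • {2,3,5}:  v_{2} + v_{3} + v_{5} = v_{10}  →  sig = ⟨3 | 1⟩
  • {2,6,7}:  v_{2} + v_{6} + v_{7} = v_{1}  →  sig = ⟨3 | 1⟩
  • {3,5,9}:  v_{3} + v_{5} + v_{9} = v_{1} + v_{10}  →  sig = ⟨3 | 1 1⟩
  • {1,3,5}:  v_{1} + v_{3} + v_{5} = v_{6} + v_{7} + v_{10}  →  sig = ⟨3 | 1 1 1⟩
  • {6,7,9}:  v_{6} + v_{7} + v_{9} = 2·v_{1}  →  sig = ⟨3 | 2⟩
  • {8,9,10}:  v_{8} + v_{9} + v_{10} = 2·v_{2}  →  sig = ⟨3 | 2⟩
  • {6,7,8,10}:  v_{6} + v_{7} + v_{8} + v_{10} = 0  →  sig = ⟨4 | 0⟩
  • {3,6,8,9}:  v_{3} + v_{6} + v_{8} + v_{9} = v_{4}  →  sig = ⟨4 | 1⟩

Hence PRS(X_Σ) =
[⟨2 | 1⟩, ⟨2 | 1 1⟩, ⟨2 | 1 1 2⟩, ⟨2 | 1 1 2⟩, ⟨3 | 1⟩, ⟨3 | 1⟩, ⟨3 | 1⟩, ⟨3 | 1 1⟩, ⟨3 | 1 1 1⟩, ⟨3 | 2⟩, ⟨3 | 2⟩, ⟨4 | 0⟩, ⟨4 | 1⟩]


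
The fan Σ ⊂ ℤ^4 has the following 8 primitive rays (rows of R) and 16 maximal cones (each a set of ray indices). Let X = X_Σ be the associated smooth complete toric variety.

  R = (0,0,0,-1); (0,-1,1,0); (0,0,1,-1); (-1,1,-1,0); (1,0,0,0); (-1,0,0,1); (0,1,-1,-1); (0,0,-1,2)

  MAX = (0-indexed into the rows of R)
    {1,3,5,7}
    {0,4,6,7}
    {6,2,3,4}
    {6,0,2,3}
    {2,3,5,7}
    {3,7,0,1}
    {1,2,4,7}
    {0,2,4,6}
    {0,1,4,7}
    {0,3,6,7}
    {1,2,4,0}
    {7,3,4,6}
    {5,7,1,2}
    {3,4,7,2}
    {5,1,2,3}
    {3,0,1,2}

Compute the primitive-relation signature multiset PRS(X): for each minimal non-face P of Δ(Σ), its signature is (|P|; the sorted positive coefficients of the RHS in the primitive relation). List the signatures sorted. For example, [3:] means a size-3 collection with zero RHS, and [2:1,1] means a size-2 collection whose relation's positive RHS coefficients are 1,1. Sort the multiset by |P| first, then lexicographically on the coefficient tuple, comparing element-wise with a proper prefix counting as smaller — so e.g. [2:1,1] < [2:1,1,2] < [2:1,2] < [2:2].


Primitive collections (9):

  {1,6}:  v_{1} + v_{6} = v_{0} — sig = [2:1]
  {5,6}:  v_{5} + v_{6} = v_{3} — sig = [2:1]
  {0,5}:  v_{0} + v_{5} = v_{1} + v_{3} — sig = [2:1,1]
  {4,5}:  v_{4} + v_{5} = v_{2} + v_{7} — sig = [2:1,1]
  {0,2,7}:  v_{0} + v_{2} + v_{7} = 0 — sig = [3:]
  {1,3,4}:  v_{1} + v_{3} + v_{4} = 0 — sig = [3:]
  {0,3,4}:  v_{0} + v_{3} + v_{4} = v_{6} — sig = [3:1]
  {2,6,7}:  v_{2} + v_{6} + v_{7} = v_{3} + v_{4} — sig = [3:1,1]
  {1,2,3,7}:  v_{1} + v_{2} + v_{3} + v_{7} = v_{5} — sig = [4:1]

so the primitive-relation signature multiset is
    [2:1]
    [2:1]
    [2:1,1]
    [2:1,1]
    [3:]
    [3:]
    [3:1]
    [3:1,1]
    [4:1]


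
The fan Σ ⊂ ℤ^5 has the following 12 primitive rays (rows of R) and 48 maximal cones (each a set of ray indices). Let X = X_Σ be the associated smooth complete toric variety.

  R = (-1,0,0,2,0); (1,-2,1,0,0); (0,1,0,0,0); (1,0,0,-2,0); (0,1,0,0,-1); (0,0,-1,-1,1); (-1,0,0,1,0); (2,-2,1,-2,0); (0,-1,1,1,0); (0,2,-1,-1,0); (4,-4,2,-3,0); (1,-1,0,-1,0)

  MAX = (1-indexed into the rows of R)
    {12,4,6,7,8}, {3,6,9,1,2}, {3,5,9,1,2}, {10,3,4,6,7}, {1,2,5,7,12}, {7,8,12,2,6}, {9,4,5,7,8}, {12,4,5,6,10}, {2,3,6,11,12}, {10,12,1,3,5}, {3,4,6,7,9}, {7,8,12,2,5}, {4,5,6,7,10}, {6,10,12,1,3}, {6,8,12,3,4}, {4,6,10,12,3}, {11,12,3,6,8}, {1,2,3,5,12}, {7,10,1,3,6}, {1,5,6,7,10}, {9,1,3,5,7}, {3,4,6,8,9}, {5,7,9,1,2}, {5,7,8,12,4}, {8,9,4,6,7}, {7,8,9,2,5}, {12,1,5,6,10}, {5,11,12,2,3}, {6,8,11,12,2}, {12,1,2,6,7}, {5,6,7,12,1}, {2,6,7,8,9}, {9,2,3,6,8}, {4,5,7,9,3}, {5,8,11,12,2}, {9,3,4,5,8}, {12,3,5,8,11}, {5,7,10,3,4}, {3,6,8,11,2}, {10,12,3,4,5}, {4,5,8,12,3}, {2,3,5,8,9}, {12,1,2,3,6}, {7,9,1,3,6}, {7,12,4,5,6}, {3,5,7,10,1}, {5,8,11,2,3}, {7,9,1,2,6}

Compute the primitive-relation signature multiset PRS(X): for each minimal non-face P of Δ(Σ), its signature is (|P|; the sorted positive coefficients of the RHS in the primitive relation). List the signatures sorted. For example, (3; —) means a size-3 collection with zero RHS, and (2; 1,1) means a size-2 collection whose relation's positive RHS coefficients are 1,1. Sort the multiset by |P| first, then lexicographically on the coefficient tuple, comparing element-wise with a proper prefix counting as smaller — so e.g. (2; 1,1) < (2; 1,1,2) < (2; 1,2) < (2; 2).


22 collections generate NE(X_Σ); each relation:

  {1,4}:  v_{1} + v_{4} = 0 ; sig = (2; —)
  {1,8}:  v_{1} + v_{8} = v_{2} ; sig = (2; 1)
  {2,4}:  v_{2} + v_{4} = v_{8} ; sig = (2; 1)
  {9,10}:  v_{9} + v_{10} = v_{3} ; sig = (2; 1)
  {9,12}:  v_{9} + v_{12} = v_{2} ; sig = (2; 1)
  {2,10}:  v_{2} + v_{10} = v_{3} + v_{12} ; sig = (2; 1,1)
  {7,11}:  v_{7} + v_{11} = v_{2} + v_{8} ; sig = (2; 1,1)
  {8,10}:  v_{8} + v_{10} = v_{3} + v_{4} + v_{12} ; sig = (2; 1,1,1)
  {1,11}:  v_{1} + v_{11} = 2·v_{2} + v_{3} + v_{12} ; sig = (2; 1,1,2)
  {4,11}:  v_{4} + v_{11} = v_{3} + 2·v_{8} + v_{12} ; sig = (2; 1,1,2)
  {9,11}:  v_{9} + v_{11} = 2·v_{2} + v_{3} + v_{8} ; sig = (2; 1,1,2)
  {10,11}:  v_{10} + v_{11} = 2·v_{3} + v_{8} + 2·v_{12} ; sig = (2; 1,2,2)
  {3,7,12}:  v_{3} + v_{7} + v_{12} = 0 ; sig = (3; —)
  {5,6,9}:  v_{5} + v_{6} + v_{9} = 0 ; sig = (3; —)
  {2,3,7}:  v_{2} + v_{3} + v_{7} = v_{9} ; sig = (3; 1)
  {2,5,6}:  v_{2} + v_{5} + v_{6} = v_{12} ; sig = (3; 1)
  {3,5,6}:  v_{3} + v_{5} + v_{6} = v_{10} ; sig = (3; 1)
  {3,7,8}:  v_{3} + v_{7} + v_{8} = v_{4} + v_{9} ; sig = (3; 1,1)
  {5,6,8}:  v_{5} + v_{6} + v_{8} = v_{4} + v_{12} ; sig = (3; 1,1)
  {7,10,12}:  v_{7} + v_{10} + v_{12} = v_{5} + v_{6} ; sig = (3; 1,1)
  {5,6,11}:  v_{5} + v_{6} + v_{11} = v_{3} + v_{8} + 2·v_{12} ; sig = (3; 1,1,2)
  {2,3,8,12}:  v_{2} + v_{3} + v_{8} + v_{12} = v_{11} ; sig = (4; 1)

so the primitive-relation signature multiset is
    |P|=2: 12 collections, coeffs (), (1), (1), (1), (1), (1,1), (1,1), (1,1,1), (1,1,2), (1,1,2), (1,1,2), (1,2,2)
    |P|=3: 9 collections, coeffs (), (), (1), (1), (1), (1,1), (1,1), (1,1), (1,1,2)
    |P|=4: 1 collection, coeffs (1)


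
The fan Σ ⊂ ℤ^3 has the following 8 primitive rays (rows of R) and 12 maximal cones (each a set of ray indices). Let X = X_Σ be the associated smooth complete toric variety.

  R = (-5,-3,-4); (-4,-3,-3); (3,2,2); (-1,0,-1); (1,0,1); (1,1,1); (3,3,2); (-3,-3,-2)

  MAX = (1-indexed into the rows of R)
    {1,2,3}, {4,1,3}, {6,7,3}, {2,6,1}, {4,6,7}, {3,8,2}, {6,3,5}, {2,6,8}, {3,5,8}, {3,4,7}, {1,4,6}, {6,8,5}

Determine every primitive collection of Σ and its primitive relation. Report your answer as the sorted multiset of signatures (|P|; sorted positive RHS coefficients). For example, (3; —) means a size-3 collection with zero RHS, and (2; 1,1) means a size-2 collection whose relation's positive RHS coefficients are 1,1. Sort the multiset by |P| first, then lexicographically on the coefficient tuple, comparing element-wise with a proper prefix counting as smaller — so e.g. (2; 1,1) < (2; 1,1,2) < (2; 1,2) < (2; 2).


The 14 primitive collections of Σ (r=8, n=3):

  • {4,5}:  v_{4} + v_{5} = 0  ⇒ sig = (2; —)
  • {7,8}:  v_{7} + v_{8} = 0  ⇒ sig = (2; —)
  • {1,5}:  v_{1} + v_{5} = v_{2}  ⇒ sig = (2; 1)
  • {2,4}:  v_{2} + v_{4} = v_{1}  ⇒ sig = (2; 1)
  • {2,5}:  v_{2} + v_{5} = v_{8}  ⇒ sig = (2; 1)
  • {2,7}:  v_{2} + v_{7} = v_{4}  ⇒ sig = (2; 1)
  • {4,8}:  v_{4} + v_{8} = v_{2}  ⇒ sig = (2; 1)
  • {5,7}:  v_{5} + v_{7} = v_{3} + v_{6}  ⇒ sig = (2; 1,1)
  • {1,7}:  v_{1} + v_{7} = 2·v_{4}  ⇒ sig = (2; 2)
  • {1,8}:  v_{1} + v_{8} = 2·v_{2}  ⇒ sig = (2; 2)
  • {2,3,6}:  v_{2} + v_{3} + v_{6} = 0  ⇒ sig = (3; —)
  • {1,3,6}:  v_{1} + v_{3} + v_{6} = v_{4}  ⇒ sig = (3; 1)
  • {3,4,6}:  v_{3} + v_{4} + v_{6} = v_{7}  ⇒ sig = (3; 1)
  • {3,6,8}:  v_{3} + v_{6} + v_{8} = v_{5}  ⇒ sig = (3; 1)

Sorted signature multiset PRS(X):
    |P|=2: 10 collections, coeffs (), (), (1), (1), (1), (1), (1), (1,1), (2), (2)
    |P|=3: 4 collections, coeffs (), (1), (1), (1)


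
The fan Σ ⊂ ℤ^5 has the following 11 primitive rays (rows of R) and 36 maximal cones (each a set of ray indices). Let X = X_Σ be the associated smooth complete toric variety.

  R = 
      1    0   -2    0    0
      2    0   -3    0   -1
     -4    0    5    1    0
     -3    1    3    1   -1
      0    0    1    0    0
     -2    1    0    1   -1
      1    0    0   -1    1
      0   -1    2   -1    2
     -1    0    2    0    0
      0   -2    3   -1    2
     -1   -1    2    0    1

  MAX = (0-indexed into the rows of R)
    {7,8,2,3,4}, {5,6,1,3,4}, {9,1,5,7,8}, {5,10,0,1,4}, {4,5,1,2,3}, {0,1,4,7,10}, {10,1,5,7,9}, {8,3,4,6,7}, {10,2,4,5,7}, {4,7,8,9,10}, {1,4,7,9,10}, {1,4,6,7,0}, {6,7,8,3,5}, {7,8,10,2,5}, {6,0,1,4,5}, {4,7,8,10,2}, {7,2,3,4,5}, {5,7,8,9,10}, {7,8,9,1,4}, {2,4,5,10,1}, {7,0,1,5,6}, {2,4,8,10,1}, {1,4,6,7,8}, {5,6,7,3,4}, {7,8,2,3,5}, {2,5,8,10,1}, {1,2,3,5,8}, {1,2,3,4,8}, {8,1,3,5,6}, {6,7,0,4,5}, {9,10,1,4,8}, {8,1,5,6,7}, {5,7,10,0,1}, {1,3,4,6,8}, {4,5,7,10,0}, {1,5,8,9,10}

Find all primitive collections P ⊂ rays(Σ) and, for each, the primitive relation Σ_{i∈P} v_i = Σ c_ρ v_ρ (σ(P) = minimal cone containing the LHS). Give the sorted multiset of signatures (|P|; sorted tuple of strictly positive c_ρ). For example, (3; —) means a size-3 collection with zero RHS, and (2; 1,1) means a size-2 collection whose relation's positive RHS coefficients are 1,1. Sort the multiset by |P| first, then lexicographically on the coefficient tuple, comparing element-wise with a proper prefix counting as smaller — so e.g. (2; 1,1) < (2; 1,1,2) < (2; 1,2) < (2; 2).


16 minimal non-faces of Δ(Σ) (on 11 rays):

  • {0,8}:  v_{0} + v_{8} = 0  so sig = (2; —)
  • {3,10}:  v_{3} + v_{10} = v_{2}  so sig = (2; 1)
  • {6,10}:  v_{6} + v_{10} = v_{7}  so sig = (2; 1)
  • {0,3}:  v_{0} + v_{3} = v_{4} + v_{5}  so sig = (2; 1,1)
  • {2,6}:  v_{2} + v_{6} = v_{3} + v_{7}  so sig = (2; 1,1)
  • {0,2}:  v_{0} + v_{2} = v_{4} + v_{5} + v_{10}  so sig = (2; 1,1,1)
  • {0,9}:  v_{0} + v_{9} = v_{1} + v_{7} + v_{10}  so sig = (2; 1,1,1)
  • {6,9}:  v_{6} + v_{9} = v_{1} + 2·v_{7} + v_{8}  so sig = (2; 1,1,2)
  • {3,9}:  v_{3} + v_{9} = 2·v_{8} + v_{10}  so sig = (2; 1,2)
  • {2,9}:  v_{2} + v_{9} = 2·v_{8} + 2·v_{10}  so sig = (2; 2,2)
  • {1,3,7}:  v_{1} + v_{3} + v_{7} = v_{8}  so sig = (3; 1)
  • {4,5,8}:  v_{4} + v_{5} + v_{8} = v_{3}  so sig = (3; 1)
  • {1,2,7}:  v_{1} + v_{2} + v_{7} = v_{8} + v_{10}  so sig = (3; 1,1)
  • {4,5,9}:  v_{4} + v_{5} + v_{9} = v_{8} + v_{10}  so sig = (3; 1,1)
  • {1,4,5,7}:  v_{1} + v_{4} + v_{5} + v_{7} = 0  so sig = (4; —)
  • {1,7,8,10}:  v_{1} + v_{7} + v_{8} + v_{10} = v_{9}  so sig = (4; 1)

so the primitive-relation signature multiset is
[(2; —), (2; 1), (2; 1), (2; 1,1), (2; 1,1), (2; 1,1,1), (2; 1,1,1), (2; 1,1,2), (2; 1,2), (2; 2,2), (3; 1), (3; 1), (3; 1,1), (3; 1,1), (4; —), (4; 1)]


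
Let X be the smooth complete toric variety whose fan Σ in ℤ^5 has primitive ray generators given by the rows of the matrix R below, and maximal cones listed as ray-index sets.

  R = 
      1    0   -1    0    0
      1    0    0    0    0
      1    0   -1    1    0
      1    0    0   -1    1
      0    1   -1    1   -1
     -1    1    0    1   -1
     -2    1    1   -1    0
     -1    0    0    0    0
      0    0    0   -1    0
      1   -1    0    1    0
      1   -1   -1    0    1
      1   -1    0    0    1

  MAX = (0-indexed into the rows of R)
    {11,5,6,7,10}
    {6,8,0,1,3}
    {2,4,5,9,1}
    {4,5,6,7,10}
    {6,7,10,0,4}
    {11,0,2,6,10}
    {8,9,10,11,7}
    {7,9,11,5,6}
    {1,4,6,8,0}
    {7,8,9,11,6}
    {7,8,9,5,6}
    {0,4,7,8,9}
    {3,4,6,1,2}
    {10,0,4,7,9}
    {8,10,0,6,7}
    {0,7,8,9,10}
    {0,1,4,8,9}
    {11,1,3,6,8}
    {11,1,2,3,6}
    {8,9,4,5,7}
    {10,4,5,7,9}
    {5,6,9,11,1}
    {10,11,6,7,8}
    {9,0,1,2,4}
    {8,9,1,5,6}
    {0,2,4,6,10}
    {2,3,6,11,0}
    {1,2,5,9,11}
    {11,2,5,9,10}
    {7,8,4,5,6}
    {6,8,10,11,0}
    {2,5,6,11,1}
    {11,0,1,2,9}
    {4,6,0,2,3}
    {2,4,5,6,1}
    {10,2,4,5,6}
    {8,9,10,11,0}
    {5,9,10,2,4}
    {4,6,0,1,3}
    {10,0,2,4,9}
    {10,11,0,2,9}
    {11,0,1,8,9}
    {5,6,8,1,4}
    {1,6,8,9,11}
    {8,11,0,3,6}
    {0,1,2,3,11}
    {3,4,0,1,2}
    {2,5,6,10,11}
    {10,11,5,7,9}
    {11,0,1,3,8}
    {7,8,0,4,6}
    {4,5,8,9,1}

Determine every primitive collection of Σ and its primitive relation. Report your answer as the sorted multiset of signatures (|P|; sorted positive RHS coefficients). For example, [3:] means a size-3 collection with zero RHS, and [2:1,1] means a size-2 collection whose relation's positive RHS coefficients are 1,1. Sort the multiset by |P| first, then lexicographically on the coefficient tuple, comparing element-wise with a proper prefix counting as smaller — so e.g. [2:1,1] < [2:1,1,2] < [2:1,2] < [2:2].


Minimal non-faces — 21 found among 12 rays, 52 max cones:

  • {1,7}:  v_{1} + v_{7} = 0  ⟹  sig = [2:]
  • {0,5}:  v_{0} + v_{5} = v_{4}  ⟹  sig = [2:1]
  • {2,8}:  v_{2} + v_{8} = v_{0}  ⟹  sig = [2:1]
  • {4,11}:  v_{4} + v_{11} = v_{2}  ⟹  sig = [2:1]
  • {1,10}:  v_{1} + v_{10} = v_{0} + v_{11}  ⟹  sig = [2:1,1]
  • {2,7}:  v_{2} + v_{7} = v_{5} + v_{10}  ⟹  sig = [2:1,1]
  • {3,9}:  v_{3} + v_{9} = v_{1} + v_{11}  ⟹  sig = [2:1,1]
  • {3,5}:  v_{3} + v_{5} = v_{1} + v_{2} + v_{6}  ⟹  sig = [2:1,1,1]
  • {3,7}:  v_{3} + v_{7} = v_{0} + v_{6} + v_{11}  ⟹  sig = [2:1,1,1]
  • {3,10}:  v_{3} + v_{10} = 2·v_{0} + v_{6} + 2·v_{11}  ⟹  sig = [2:1,2,2]
  • {0,6,9}:  v_{0} + v_{6} + v_{9} = 0  ⟹  sig = [3:]
  • {5,8,11}:  v_{5} + v_{8} + v_{11} = 0  ⟹  sig = [3:]
  • {0,7,11}:  v_{0} + v_{7} + v_{11} = v_{10}  ⟹  sig = [3:1]
  • {4,6,9}:  v_{4} + v_{6} + v_{9} = v_{5}  ⟹  sig = [3:1]
  • {2,6,9}:  v_{2} + v_{6} + v_{9} = v_{5} + v_{11}  ⟹  sig = [3:1,1]
  • {5,8,10}:  v_{5} + v_{8} + v_{10} = v_{0} + v_{7}  ⟹  sig = [3:1,1]
  • {6,9,10}:  v_{6} + v_{9} + v_{10} = v_{7} + v_{11}  ⟹  sig = [3:1,1]
  • {3,4,8}:  v_{3} + v_{4} + v_{8} = 2·v_{0} + v_{1} + v_{6}  ⟹  sig = [3:1,1,2]
  • {4,8,10}:  v_{4} + v_{8} + v_{10} = 2·v_{0} + v_{7}  ⟹  sig = [3:1,2]
  • {0,1,6,11}:  v_{0} + v_{1} + v_{6} + v_{11} = v_{3}  ⟹  sig = [4:1]
  • {0,1,2,6}:  v_{0} + v_{1} + v_{2} + v_{6} = v_{3} + v_{4}  ⟹  sig = [4:1,1]

Sorted signature multiset PRS(X):
    [2:]
    [2:1]
    [2:1]
    [2:1]
    [2:1,1]
    [2:1,1]
    [2:1,1]
    [2:1,1,1]
    [2:1,1,1]
    [2:1,2,2]
    [3:]
    [3:]
    [3:1]
    [3:1]
    [3:1,1]
    [3:1,1]
    [3:1,1]
    [3:1,1,2]
    [3:1,2]
    [4:1]
    [4:1,1]


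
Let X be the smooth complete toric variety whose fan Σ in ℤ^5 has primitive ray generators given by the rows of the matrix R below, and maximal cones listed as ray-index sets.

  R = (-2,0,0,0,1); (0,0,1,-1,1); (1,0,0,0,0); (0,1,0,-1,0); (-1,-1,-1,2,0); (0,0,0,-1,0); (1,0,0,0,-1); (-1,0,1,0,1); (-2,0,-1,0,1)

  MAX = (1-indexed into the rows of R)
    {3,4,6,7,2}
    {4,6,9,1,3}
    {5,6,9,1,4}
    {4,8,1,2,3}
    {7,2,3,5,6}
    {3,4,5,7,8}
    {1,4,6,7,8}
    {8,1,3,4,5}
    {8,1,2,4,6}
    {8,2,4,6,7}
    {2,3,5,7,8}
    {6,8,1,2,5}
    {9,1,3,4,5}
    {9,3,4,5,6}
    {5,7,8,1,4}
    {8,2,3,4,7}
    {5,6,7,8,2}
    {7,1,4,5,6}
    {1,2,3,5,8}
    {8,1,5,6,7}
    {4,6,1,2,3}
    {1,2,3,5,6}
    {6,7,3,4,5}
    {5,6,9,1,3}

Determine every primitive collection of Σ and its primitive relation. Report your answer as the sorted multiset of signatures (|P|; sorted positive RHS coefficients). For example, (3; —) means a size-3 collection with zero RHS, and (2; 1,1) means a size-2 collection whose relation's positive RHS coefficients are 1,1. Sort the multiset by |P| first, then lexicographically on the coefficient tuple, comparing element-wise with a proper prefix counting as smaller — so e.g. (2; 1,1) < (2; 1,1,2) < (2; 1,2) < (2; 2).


|primitive collections| = 9. Relations:

  P = {7,9}:  v_{7} + v_{9} = v_{4} + v_{5} + v_{6} ; sig = (2; 1,1,1)
  P = {8,9}:  v_{8} + v_{9} = 2·v_{1} + v_{3} ; sig = (2; 1,2)
  P = {2,9}:  v_{2} + v_{9} = 2·v_{1} + 2·v_{3} + v_{6} ; sig = (2; 1,2,2)
  P = {1,3,7}:  v_{1} + v_{3} + v_{7} = 0 ; sig = (3; —)
  P = {3,6,8}:  v_{3} + v_{6} + v_{8} = v_{2} ; sig = (3; 1)
  P = {1,2,7}:  v_{1} + v_{2} + v_{7} = v_{6} + v_{8} ; sig = (3; 1,1)
  P = {2,4,5}:  v_{2} + v_{4} + v_{5} = v_{1} + v_{3} ; sig = (3; 1,1)
  P = {4,5,6,8}:  v_{4} + v_{5} + v_{6} + v_{8} = v_{1} ; sig = (4; 1)
  P = {1,3,4,5,6}:  v_{1} + v_{3} + v_{4} + v_{5} + v_{6} = v_{9} ; sig = (5; 1)

so the primitive-relation signature multiset is
{ (2; 1,1,1),  (2; 1,2),  (2; 1,2,2),  (3; —),  (3; 1),  (3; 1,1) ×2,  (4; 1),  (5; 1) }
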